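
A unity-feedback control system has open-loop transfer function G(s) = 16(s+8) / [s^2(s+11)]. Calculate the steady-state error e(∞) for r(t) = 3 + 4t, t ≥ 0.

System type = 2 (two poles at s=0). Treating each term separately:
  • 3: tracked with zero error.
  • 4t: tracked with zero error.
Total e_ss = 0.

0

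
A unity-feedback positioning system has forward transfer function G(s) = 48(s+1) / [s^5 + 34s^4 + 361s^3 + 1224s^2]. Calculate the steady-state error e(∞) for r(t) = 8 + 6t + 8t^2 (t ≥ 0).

Lowest-order denominator term is 1224s^2, so the open loop has 2 poles at the origin → type 2 system. Treating each term separately:
  • 8: tracked with zero error.
  • 6t: tracked with zero error.
  • 8t^2: e_ss = 16/K_a with K_a=2/51 → 408.
Total e_ss = 408.

408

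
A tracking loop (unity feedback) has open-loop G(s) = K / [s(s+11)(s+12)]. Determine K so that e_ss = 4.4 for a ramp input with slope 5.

G(s) has one factor of s in the denominator, so the system is type 1.
K_v = lim_{s→0} s·G(s) = K / (11·12) = (1/132)·K.
e_ss = 5/K_v = 4.4 ⇒ K_v = 25/22 ⇒ K = (25/22)/(1/132) = 150.

150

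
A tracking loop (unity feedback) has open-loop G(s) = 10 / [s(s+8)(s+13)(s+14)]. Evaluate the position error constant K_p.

infinity

K_p = lim_{s→0} G(s); with 1 pole at the origin the limit diverges, so K_p = ∞.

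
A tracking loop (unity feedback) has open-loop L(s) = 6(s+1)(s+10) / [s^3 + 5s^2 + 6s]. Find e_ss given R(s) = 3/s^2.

Factoring s from the denominator leaves a polynomial with constant term 6, so the system is type 1.
K_v = lim_{s→0} s·L(s) = 6·1·10 / 6 = 10.
e_ss = 3/K_v = 3/10 = 0.3.

0.3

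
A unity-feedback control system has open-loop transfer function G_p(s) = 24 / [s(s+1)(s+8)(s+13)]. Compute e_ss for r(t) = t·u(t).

G_p(s) has one factor of s in the denominator, so the system is type 1.
K_v = lim_{s→0} s·G_p(s) = 24 / (1·8·13) = 3/13.
e_ss = 1/K_v = 1/(3/13) = 13/3.

13/3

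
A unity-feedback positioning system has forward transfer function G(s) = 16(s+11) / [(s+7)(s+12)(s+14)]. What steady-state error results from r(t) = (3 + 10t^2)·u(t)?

G(s) has no factors of s in the denominator, so the system is type 0. By superposition:
  • 3: e_ss = 3/(1+K_p) with K_p=22/147 → 441/169.
  • 10t^2: a type-0 system cannot track it, e_ss → ∞.
The unbounded component dominates.

infinity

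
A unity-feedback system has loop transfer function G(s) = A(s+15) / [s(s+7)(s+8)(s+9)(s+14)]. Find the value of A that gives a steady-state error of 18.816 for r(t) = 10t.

G(s) has one factor of s in the denominator, so the system is type 1.
K_v = lim_{s→0} s·G(s) = A·15 / (7·8·9·14) = (5/2352)·A.
e_ss = 10/K_v = 18.816 ⇒ K_v = 625/1176 ⇒ A = (625/1176)/(5/2352) = 250.

250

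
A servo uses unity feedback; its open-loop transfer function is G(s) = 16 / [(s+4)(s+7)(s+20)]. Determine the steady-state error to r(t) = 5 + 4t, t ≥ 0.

infinity

No free integrators in G(s): this is a type 0 system. Taking each input component in turn:
  • 5: e_ss = 5/(1+K_p) with K_p=1/35 → 175/36.
  • 4t: a type-0 system cannot track it, e_ss → ∞.
The unbounded component dominates.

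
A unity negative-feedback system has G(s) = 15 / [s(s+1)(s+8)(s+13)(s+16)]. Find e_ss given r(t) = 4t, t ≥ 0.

6656/15

System type = 1 (one pole at s=0).
K_v = lim_{s→0} s·G(s) = 15 / (1·8·13·16) = 15/1664.
e_ss = 4/K_v = 4/(15/1664) = 6656/15.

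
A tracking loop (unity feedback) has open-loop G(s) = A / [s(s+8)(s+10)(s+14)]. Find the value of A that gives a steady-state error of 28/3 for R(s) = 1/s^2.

120

The open loop has one pole at the origin → type 1 system.
K_v = lim_{s→0} s·G(s) = A / (8·10·14) = (1/1120)·A.
e_ss = 1/K_v = 28/3 ⇒ K_v = 3/28 ⇒ A = (3/28)/(1/1120) = 120.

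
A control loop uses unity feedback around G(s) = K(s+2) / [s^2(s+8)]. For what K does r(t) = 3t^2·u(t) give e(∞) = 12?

2

Two free integrators in G(s): this is a type 2 system.
K_a = lim_{s→0} s^2·G(s) = K·2 / (8) = 0.25·K.
e_ss = 6/K_a = 12 ⇒ K_a = 0.5 ⇒ K = 0.5/0.25 = 2.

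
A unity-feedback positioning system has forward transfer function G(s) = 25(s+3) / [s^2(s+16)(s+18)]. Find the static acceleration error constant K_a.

Two free integrators in G(s): this is a type 2 system.
K_a = lim_{s→0} s^2·G(s) = 25·3 / (16·18) = 25/96.

25/96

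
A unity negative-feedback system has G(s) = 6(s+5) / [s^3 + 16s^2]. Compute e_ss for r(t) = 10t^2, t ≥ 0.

32/3

The denominator has no term below 16s^2 — 2 poles at s=0, type 2.
K_a = lim_{s→0} s^2·G(s) = 6·5 / 16 = 1.875.
r(t) = 10t^2 gives R(s) = 20/s^3.
e_ss = 20/K_a = 20/1.875 = 32/3.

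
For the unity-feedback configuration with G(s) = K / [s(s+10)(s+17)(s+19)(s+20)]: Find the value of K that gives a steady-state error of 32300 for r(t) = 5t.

System type = 1 (one pole at s=0).
K_v = lim_{s→0} s·G(s) = K / (10·17·19·20) = (1/64600)·K.
e_ss = 5/K_v = 32300 ⇒ K_v = 1/6460 ⇒ K = (1/6460)/(1/64600) = 10.

10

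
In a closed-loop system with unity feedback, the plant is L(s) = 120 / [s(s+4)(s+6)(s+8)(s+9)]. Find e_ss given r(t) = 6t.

86.4

L(s) has one factor of s in the denominator, so the system is type 1.
K_v = lim_{s→0} s·L(s) = 120 / (4·6·8·9) = 5/72.
e_ss = 6/K_v = 6/(5/72) = 86.4.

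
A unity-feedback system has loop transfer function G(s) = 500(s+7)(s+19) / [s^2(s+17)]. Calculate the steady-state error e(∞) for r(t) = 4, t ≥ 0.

0

G(s) has two factors of s in the denominator, so the system is type 2.
A type-2 system has K_p = ∞, so it tracks a step input with zero steady-state error.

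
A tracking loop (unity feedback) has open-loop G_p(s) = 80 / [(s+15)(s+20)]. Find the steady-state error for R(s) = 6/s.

No free integrators in G_p(s): this is a type 0 system.
K_p = lim_{s→0} G_p(s) = 80 / (15·20) = 4/15.
e_ss = 6/(1 + K_p) = 6/(19/15) = 90/19.

90/19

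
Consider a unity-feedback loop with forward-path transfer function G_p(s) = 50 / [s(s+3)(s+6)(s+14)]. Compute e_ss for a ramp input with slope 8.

40.32

One free integrator in G_p(s): this is a type 1 system.
K_v = lim_{s→0} s·G_p(s) = 50 / (3·6·14) = 25/126.
e_ss = 8/K_v = 8/(25/126) = 40.32.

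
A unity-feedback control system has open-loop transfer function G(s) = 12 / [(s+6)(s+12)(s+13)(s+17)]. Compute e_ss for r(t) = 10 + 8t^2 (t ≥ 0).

infinity

G(s) has no factors of s in the denominator, so the system is type 0. Treating each term separately:
  • 10: e_ss = 10/(1+K_p) with K_p=1/1326 → 13260/1327.
  • 8t^2: a type-0 system cannot track it, e_ss → ∞.
The unbounded component dominates.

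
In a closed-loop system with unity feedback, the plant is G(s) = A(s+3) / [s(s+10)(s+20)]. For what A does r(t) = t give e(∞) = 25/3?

The open loop has one pole at the origin → type 1 system.
K_v = lim_{s→0} s·G(s) = A·3 / (10·20) = 0.015·A.
e_ss = 1/K_v = 25/3 ⇒ K_v = 0.12 ⇒ A = 0.12/0.015 = 8.

8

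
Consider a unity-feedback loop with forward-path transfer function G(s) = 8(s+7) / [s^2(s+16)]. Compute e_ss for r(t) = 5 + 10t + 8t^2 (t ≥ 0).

32/7

The open loop has two poles at the origin → type 2 system. Treating each term separately:
  • 5: tracked with zero error.
  • 10t: tracked with zero error.
  • 8t^2: e_ss = 16/K_a with K_a=3.5 → 32/7.
Total e_ss = 32/7.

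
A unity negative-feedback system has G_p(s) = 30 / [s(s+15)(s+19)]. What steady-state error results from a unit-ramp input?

9.5

G_p(s) has one factor of s in the denominator, so the system is type 1.
K_v = lim_{s→0} s·G_p(s) = 30 / (15·19) = 2/19.
e_ss = 1/K_v = 1/(2/19) = 9.5.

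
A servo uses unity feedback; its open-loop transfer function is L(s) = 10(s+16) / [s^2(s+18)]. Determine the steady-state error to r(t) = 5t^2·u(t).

1.125

Two free integrators in L(s): this is a type 2 system.
K_a = lim_{s→0} s^2·L(s) = 10·16 / (18) = 80/9.
r(t) = 5t^2 gives R(s) = 10/s^3.
e_ss = 10/K_a = 10/(80/9) = 1.125.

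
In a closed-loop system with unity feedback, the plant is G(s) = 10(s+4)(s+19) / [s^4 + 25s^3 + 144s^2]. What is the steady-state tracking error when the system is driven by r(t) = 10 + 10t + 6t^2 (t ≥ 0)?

Factoring s^2 from the denominator leaves a polynomial with constant term 144, so the system is type 2. Treating each term separately:
  • 10: tracked with zero error.
  • 10t: tracked with zero error.
  • 6t^2: e_ss = 12/K_a with K_a=95/18 → 216/95.
Total e_ss = 216/95.

216/95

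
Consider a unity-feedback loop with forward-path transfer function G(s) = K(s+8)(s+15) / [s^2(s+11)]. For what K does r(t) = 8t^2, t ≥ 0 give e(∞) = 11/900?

System type = 2 (two poles at s=0).
K_a = lim_{s→0} s^2·G(s) = K·8·15 / (11) = (120/11)·K.
e_ss = 16/K_a = 11/900 ⇒ K_a = 14400/11 ⇒ K = (14400/11)/(120/11) = 120.

120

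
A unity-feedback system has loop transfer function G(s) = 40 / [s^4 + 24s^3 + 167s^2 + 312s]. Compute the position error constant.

K_p = lim_{s→0} G(s); with 1 pole at the origin the limit diverges, so K_p = ∞.

infinity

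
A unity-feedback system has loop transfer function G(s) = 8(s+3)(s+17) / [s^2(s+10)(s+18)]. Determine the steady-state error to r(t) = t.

0

The open loop has two poles at the origin → type 2 system.
A type-2 system has K_v = ∞, so it tracks a ramp input with zero steady-state error.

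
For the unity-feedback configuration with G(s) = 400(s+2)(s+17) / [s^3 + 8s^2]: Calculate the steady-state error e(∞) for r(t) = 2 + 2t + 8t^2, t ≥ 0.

4/425

The denominator has no term below 8s^2 — 2 poles at s=0, type 2. Taking each input component in turn:
  • 2: tracked with zero error.
  • 2t: tracked with zero error.
  • 8t^2: e_ss = 16/K_a with K_a=1700 → 4/425.
Total e_ss = 4/425.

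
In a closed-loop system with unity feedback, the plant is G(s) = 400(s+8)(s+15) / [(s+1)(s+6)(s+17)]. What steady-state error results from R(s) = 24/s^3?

System type = 0 (no poles at s=0).
For a type-0 system K_a = 0, so e_ss to a parabolic input is unbounded.

infinity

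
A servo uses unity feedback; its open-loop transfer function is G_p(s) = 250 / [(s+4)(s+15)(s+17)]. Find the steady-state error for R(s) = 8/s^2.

infinity

No free integrators in G_p(s): this is a type 0 system.
K_v = lim_{s→0} s·G_p(s) = 0; the steady-state error to this ramp input grows without bound.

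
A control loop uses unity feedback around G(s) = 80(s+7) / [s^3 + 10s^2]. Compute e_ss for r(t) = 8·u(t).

0

Factoring s^2 from the denominator leaves a polynomial with constant term 10, so the system is type 2.
K_p = ∞ for a type-2 system; e_ss to a step is zero.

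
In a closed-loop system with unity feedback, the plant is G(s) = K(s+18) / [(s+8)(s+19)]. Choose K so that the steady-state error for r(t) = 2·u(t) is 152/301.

The open loop has no poles at the origin → type 0 system.
K_p = lim_{s→0} G(s) = K·18 / (8·19) = (9/76)·K.
e_ss = 2/(1 + K_p) = 152/301 ⇒ 1 + (9/76)·K = 301/76 ⇒ K = 25.

25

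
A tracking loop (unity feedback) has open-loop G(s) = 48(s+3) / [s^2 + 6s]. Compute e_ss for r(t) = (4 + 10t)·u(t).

Lowest-order denominator term is 6s, so the open loop has 1 pole at the origin → type 1 system. Treating each term separately:
  • 4: tracked with zero error.
  • 10t: e_ss = 10/K_v with K_v=24 → 5/12.
Total e_ss = 5/12.

5/12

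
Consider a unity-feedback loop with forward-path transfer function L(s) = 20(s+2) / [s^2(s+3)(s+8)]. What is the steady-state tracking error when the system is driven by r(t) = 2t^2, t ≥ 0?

2.4

Two free integrators in L(s): this is a type 2 system.
K_a = lim_{s→0} s^2·L(s) = 20·2 / (3·8) = 5/3.
r(t) = 2t^2 gives R(s) = 4/s^3.
e_ss = 4/K_a = 4/(5/3) = 2.4.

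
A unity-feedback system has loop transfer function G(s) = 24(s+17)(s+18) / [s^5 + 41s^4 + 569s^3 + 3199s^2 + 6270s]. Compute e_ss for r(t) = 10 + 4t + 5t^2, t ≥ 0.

Factoring s from the denominator leaves a polynomial with constant term 6270, so the system is type 1. Taking each input component in turn:
  • 10: tracked with zero error.
  • 4t: e_ss = 4/K_v with K_v=1224/1045 → 1045/306.
  • 5t^2: a type-1 system cannot track it, e_ss → ∞.
The unbounded component dominates.

infinity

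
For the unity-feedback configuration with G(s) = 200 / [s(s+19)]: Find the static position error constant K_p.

K_p = lim_{s→0} G(s); with 1 pole at the origin the limit diverges, so K_p = ∞.

infinity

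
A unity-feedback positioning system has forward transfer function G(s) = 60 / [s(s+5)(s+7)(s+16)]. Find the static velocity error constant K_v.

System type = 1 (one pole at s=0).
K_v = lim_{s→0} s·G(s) = 60 / (5·7·16) = 3/28.

3/28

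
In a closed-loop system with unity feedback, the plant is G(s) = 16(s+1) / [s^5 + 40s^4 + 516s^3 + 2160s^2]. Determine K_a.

1/135

The denominator has no term below 2160s^2 — 2 poles at s=0, type 2.
K_a = lim_{s→0} s^2·G(s) = 16·1 / 2160 = 1/135.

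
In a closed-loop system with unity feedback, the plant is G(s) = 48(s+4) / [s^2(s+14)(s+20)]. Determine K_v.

K_v = lim_{s→0} s·G(s); with 2 poles at the origin the limit diverges, so K_v = ∞.

infinity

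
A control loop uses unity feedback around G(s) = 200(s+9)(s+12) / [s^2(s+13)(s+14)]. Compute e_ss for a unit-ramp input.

G(s) has two factors of s in the denominator, so the system is type 2.
K_v = ∞ for a type-2 system; e_ss to a ramp is zero.

0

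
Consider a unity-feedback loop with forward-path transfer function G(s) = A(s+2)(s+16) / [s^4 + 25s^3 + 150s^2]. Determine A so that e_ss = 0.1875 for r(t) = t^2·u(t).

Lowest-order denominator term is 150s^2, so the open loop has 2 poles at the origin → type 2 system.
K_a = lim_{s→0} s^2·G(s) = A·2·16 / 150 = (16/75)·A.
e_ss = 2/K_a = 0.1875 ⇒ K_a = 32/3 ⇒ A = (32/3)/(16/75) = 50.

50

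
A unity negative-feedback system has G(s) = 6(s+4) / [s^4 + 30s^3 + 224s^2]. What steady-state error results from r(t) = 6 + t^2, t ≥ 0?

56/3

The denominator has no term below 224s^2 — 2 poles at s=0, type 2. By superposition:
  • 6: tracked with zero error.
  • t^2: e_ss = 2/K_a with K_a=3/28 → 56/3.
Total e_ss = 56/3.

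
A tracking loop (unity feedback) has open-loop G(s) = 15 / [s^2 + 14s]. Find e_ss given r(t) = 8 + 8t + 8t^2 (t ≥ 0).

Lowest-order denominator term is 14s, so the open loop has 1 pole at the origin → type 1 system. Taking each input component in turn:
  • 8: tracked with zero error.
  • 8t: e_ss = 8/K_v with K_v=15/14 → 112/15.
  • 8t^2: a type-1 system cannot track it, e_ss → ∞.
The unbounded component dominates.

infinity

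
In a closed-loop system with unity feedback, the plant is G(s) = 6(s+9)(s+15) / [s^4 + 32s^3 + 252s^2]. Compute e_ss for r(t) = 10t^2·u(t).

56/9

Lowest-order denominator term is 252s^2, so the open loop has 2 poles at the origin → type 2 system.
K_a = lim_{s→0} s^2·G(s) = 6·9·15 / 252 = 45/14.
r(t) = 10t^2 gives R(s) = 20/s^3.
e_ss = 20/K_a = 20/(45/14) = 56/9.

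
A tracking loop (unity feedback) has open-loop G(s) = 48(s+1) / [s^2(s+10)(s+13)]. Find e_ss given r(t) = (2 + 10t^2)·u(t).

325/6

System type = 2 (two poles at s=0). Taking each input component in turn:
  • 2: tracked with zero error.
  • 10t^2: e_ss = 20/K_a with K_a=24/65 → 325/6.
Total e_ss = 325/6.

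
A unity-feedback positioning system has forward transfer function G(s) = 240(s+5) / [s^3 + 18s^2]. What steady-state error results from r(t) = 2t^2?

Factoring s^2 from the denominator leaves a polynomial with constant term 18, so the system is type 2.
K_a = lim_{s→0} s^2·G(s) = 240·5 / 18 = 200/3.
r(t) = 2t^2 gives R(s) = 4/s^3.
e_ss = 4/K_a = 4/(200/3) = 0.06.

0.06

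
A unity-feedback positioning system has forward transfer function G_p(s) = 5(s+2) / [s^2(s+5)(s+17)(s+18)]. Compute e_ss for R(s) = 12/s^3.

The open loop has two poles at the origin → type 2 system.
K_a = lim_{s→0} s^2·G_p(s) = 5·2 / (5·17·18) = 1/153.
r(t) = 6t^2 gives R(s) = 12/s^3.
e_ss = 12/K_a = 12/(1/153) = 1836.

1836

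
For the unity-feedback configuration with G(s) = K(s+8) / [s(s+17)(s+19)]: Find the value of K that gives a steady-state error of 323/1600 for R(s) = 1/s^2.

G(s) has one factor of s in the denominator, so the system is type 1.
K_v = lim_{s→0} s·G(s) = K·8 / (17·19) = (8/323)·K.
e_ss = 1/K_v = 323/1600 ⇒ K_v = 1600/323 ⇒ K = (1600/323)/(8/323) = 200.

200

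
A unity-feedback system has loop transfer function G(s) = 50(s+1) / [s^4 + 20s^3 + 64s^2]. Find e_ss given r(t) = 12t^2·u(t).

Factoring s^2 from the denominator leaves a polynomial with constant term 64, so the system is type 2.
K_a = lim_{s→0} s^2·G(s) = 50·1 / 64 = 25/32.
r(t) = 12t^2 gives R(s) = 24/s^3.
e_ss = 24/K_a = 24/(25/32) = 30.72.

30.72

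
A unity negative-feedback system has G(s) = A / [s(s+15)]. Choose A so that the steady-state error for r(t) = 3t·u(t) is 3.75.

12

G(s) has one factor of s in the denominator, so the system is type 1.
K_v = lim_{s→0} s·G(s) = A / (15) = (1/15)·A.
e_ss = 3/K_v = 3.75 ⇒ K_v = 0.8 ⇒ A = 0.8/(1/15) = 12.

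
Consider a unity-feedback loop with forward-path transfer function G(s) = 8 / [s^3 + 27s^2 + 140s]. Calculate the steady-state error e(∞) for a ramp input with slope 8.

Lowest-order denominator term is 140s, so the open loop has 1 pole at the origin → type 1 system.
K_v = lim_{s→0} s·G(s) = 8 / 140 = 2/35.
e_ss = 8/K_v = 8/(2/35) = 140.

140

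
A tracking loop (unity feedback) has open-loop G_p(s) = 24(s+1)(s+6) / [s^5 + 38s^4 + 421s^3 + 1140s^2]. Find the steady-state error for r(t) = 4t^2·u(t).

190/3

Lowest-order denominator term is 1140s^2, so the open loop has 2 poles at the origin → type 2 system.
K_a = lim_{s→0} s^2·G_p(s) = 24·1·6 / 1140 = 12/95.
r(t) = 4t^2 gives R(s) = 8/s^3.
e_ss = 8/K_a = 8/(12/95) = 190/3.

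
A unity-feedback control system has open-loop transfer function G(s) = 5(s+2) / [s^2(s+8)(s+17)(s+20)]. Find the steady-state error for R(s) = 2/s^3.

544

Two free integrators in G(s): this is a type 2 system.
K_a = lim_{s→0} s^2·G(s) = 5·2 / (8·17·20) = 1/272.
r(t) = t^2 gives R(s) = 2/s^3.
e_ss = 2/K_a = 2/(1/272) = 544.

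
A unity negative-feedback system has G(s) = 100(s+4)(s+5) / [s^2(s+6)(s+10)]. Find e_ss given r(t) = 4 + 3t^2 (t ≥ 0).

0.18

Two free integrators in G(s): this is a type 2 system. Taking each input component in turn:
  • 4: tracked with zero error.
  • 3t^2: e_ss = 6/K_a with K_a=100/3 → 0.18.
Total e_ss = 0.18.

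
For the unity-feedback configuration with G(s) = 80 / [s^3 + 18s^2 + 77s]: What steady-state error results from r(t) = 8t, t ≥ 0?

The denominator has no term below 77s — 1 pole at s=0, type 1.
K_v = lim_{s→0} s·G(s) = 80 / 77 = 80/77.
e_ss = 8/K_v = 8/(80/77) = 7.7.

7.7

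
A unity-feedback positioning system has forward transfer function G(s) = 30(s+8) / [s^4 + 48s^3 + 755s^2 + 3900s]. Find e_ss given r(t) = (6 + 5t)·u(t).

81.25

Factoring s from the denominator leaves a polynomial with constant term 3900, so the system is type 1. By superposition:
  • 6: tracked with zero error.
  • 5t: e_ss = 5/K_v with K_v=4/65 → 81.25.
Total e_ss = 81.25.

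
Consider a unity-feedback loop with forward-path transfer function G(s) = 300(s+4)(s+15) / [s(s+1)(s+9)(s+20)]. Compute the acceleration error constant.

0

G(s) has one factor of s in the denominator, so the system is type 1.
K_a = lim_{s→0} s^2·G(s) = 0 (the extra factor of s kills the finite limit).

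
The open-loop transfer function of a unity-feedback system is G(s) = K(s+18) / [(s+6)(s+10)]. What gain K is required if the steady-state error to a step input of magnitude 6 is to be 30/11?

System type = 0 (no poles at s=0).
K_p = lim_{s→0} G(s) = K·18 / (6·10) = 0.3·K.
e_ss = 6/(1 + K_p) = 30/11 ⇒ 1 + 0.3·K = 2.2 ⇒ K = 4.

4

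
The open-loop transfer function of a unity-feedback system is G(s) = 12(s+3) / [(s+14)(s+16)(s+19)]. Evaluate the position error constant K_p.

No free integrators in G(s): this is a type 0 system.
K_p = lim_{s→0} G(s) = 12·3 / (14·16·19) = 9/1064.

9/1064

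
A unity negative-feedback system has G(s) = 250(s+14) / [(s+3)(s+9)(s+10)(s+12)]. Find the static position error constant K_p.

System type = 0 (no poles at s=0).
K_p = lim_{s→0} G(s) = 250·14 / (3·9·10·12) = 175/162.

175/162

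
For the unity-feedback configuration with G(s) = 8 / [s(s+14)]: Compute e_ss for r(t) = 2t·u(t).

3.5

The open loop has one pole at the origin → type 1 system.
K_v = lim_{s→0} s·G(s) = 8 / (14) = 4/7.
e_ss = 2/K_v = 2/(4/7) = 3.5.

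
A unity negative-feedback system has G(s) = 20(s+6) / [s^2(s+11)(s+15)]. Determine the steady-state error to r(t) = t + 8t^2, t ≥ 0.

Two free integrators in G(s): this is a type 2 system. Treating each term separately:
  • t: tracked with zero error.
  • 8t^2: e_ss = 16/K_a with K_a=8/11 → 22.
Total e_ss = 22.

22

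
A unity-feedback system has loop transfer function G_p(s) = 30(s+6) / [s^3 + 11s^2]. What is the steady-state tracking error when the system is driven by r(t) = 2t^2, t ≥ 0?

Lowest-order denominator term is 11s^2, so the open loop has 2 poles at the origin → type 2 system.
K_a = lim_{s→0} s^2·G_p(s) = 30·6 / 11 = 180/11.
r(t) = 2t^2 gives R(s) = 4/s^3.
e_ss = 4/K_a = 4/(180/11) = 11/45.

11/45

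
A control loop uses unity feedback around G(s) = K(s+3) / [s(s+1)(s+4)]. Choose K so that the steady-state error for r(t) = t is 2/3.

2

One free integrator in G(s): this is a type 1 system.
K_v = lim_{s→0} s·G(s) = K·3 / (1·4) = 0.75·K.
e_ss = 1/K_v = 2/3 ⇒ K_v = 1.5 ⇒ K = 1.5/0.75 = 2.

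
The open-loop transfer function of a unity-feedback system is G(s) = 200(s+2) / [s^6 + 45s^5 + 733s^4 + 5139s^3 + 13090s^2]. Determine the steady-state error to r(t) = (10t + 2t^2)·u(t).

130.9

Factoring s^2 from the denominator leaves a polynomial with constant term 13090, so the system is type 2. By superposition:
  • 10t: tracked with zero error.
  • 2t^2: e_ss = 4/K_a with K_a=40/1309 → 130.9.
Total e_ss = 130.9.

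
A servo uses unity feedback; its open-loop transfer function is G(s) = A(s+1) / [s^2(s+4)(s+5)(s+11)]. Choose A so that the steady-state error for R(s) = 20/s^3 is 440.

10

System type = 2 (two poles at s=0).
K_a = lim_{s→0} s^2·G(s) = A·1 / (4·5·11) = (1/220)·A.
e_ss = 20/K_a = 440 ⇒ K_a = 1/22 ⇒ A = (1/22)/(1/220) = 10.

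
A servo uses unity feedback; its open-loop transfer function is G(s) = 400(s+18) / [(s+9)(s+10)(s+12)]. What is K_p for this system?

G(s) has no factors of s in the denominator, so the system is type 0.
K_p = lim_{s→0} G(s) = 400·18 / (9·10·12) = 20/3.

20/3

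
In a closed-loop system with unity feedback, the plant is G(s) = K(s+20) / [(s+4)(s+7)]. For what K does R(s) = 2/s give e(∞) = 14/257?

50

G(s) has no factors of s in the denominator, so the system is type 0.
K_p = lim_{s→0} G(s) = K·20 / (4·7) = (5/7)·K.
e_ss = 2/(1 + K_p) = 14/257 ⇒ 1 + (5/7)·K = 257/7 ⇒ K = 50.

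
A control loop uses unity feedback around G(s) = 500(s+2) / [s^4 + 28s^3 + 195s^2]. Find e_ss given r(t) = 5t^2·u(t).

Factoring s^2 from the denominator leaves a polynomial with constant term 195, so the system is type 2.
K_a = lim_{s→0} s^2·G(s) = 500·2 / 195 = 200/39.
r(t) = 5t^2 gives R(s) = 10/s^3.
e_ss = 10/K_a = 10/(200/39) = 1.95.

1.95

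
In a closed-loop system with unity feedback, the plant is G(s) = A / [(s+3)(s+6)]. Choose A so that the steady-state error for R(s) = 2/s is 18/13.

G(s) has no factors of s in the denominator, so the system is type 0.
K_p = lim_{s→0} G(s) = A / (3·6) = (1/18)·A.
e_ss = 2/(1 + K_p) = 18/13 ⇒ 1 + (1/18)·A = 13/9 ⇒ A = 8.

8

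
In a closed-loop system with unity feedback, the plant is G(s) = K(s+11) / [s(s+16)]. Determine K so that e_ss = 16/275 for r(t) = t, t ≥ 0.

System type = 1 (one pole at s=0).
K_v = lim_{s→0} s·G(s) = K·11 / (16) = 0.6875·K.
e_ss = 1/K_v = 16/275 ⇒ K_v = 17.1875 ⇒ K = 17.1875/0.6875 = 25.

25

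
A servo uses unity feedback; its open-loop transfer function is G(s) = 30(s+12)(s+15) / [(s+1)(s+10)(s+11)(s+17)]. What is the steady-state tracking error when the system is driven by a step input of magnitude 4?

System type = 0 (no poles at s=0).
K_p = lim_{s→0} G(s) = 30·12·15 / (1·10·11·17) = 540/187.
e_ss = 4/(1 + K_p) = 4/(727/187) = 748/727.

748/727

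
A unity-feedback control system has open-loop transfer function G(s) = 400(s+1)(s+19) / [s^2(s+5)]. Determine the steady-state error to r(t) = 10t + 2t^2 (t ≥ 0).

The open loop has two poles at the origin → type 2 system. Treating each term separately:
  • 10t: tracked with zero error.
  • 2t^2: e_ss = 4/K_a with K_a=1520 → 1/380.
Total e_ss = 1/380.

1/380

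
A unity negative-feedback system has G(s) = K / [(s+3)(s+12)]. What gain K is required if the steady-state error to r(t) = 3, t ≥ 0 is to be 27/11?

8

System type = 0 (no poles at s=0).
K_p = lim_{s→0} G(s) = K / (3·12) = (1/36)·K.
e_ss = 3/(1 + K_p) = 27/11 ⇒ 1 + (1/36)·K = 11/9 ⇒ K = 8.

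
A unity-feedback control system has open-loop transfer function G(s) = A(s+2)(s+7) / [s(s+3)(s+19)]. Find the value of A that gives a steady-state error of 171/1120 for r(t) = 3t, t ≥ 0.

The open loop has one pole at the origin → type 1 system.
K_v = lim_{s→0} s·G(s) = A·2·7 / (3·19) = (14/57)·A.
e_ss = 3/K_v = 171/1120 ⇒ K_v = 1120/57 ⇒ A = (1120/57)/(14/57) = 80.

80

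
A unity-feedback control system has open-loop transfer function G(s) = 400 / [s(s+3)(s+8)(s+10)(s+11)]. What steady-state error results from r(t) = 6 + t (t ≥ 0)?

6.6

The open loop has one pole at the origin → type 1 system. Taking each input component in turn:
  • 6: tracked with zero error.
  • t: e_ss = 1/K_v with K_v=5/33 → 6.6.
Total e_ss = 6.6.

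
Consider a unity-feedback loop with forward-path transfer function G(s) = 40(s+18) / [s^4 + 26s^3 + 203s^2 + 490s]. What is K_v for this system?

72/49

The denominator has no term below 490s — 1 pole at s=0, type 1.
K_v = lim_{s→0} s·G(s) = 40·18 / 490 = 72/49.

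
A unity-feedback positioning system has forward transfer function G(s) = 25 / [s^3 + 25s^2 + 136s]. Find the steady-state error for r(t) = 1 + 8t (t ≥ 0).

43.52

The denominator has no term below 136s — 1 pole at s=0, type 1. Treating each term separately:
  • 1: tracked with zero error.
  • 8t: e_ss = 8/K_v with K_v=25/136 → 43.52.
Total e_ss = 43.52.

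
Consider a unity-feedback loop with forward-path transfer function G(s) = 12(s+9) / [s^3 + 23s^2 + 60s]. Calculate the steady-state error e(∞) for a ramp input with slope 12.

The denominator has no term below 60s — 1 pole at s=0, type 1.
K_v = lim_{s→0} s·G(s) = 12·9 / 60 = 1.8.
e_ss = 12/K_v = 12/1.8 = 20/3.

20/3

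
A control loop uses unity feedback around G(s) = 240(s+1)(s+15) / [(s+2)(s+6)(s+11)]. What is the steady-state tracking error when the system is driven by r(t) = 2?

No free integrators in G(s): this is a type 0 system.
K_p = lim_{s→0} G(s) = 240·1·15 / (2·6·11) = 300/11.
e_ss = 2/(1 + K_p) = 2/(311/11) = 22/311.

22/311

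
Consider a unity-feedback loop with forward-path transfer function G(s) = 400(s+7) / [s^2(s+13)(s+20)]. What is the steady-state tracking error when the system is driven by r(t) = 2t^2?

13/35

G(s) has two factors of s in the denominator, so the system is type 2.
K_a = lim_{s→0} s^2·G(s) = 400·7 / (13·20) = 140/13.
r(t) = 2t^2 gives R(s) = 4/s^3.
e_ss = 4/K_a = 4/(140/13) = 13/35.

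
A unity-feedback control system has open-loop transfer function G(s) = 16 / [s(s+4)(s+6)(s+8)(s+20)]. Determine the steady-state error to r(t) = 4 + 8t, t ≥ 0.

1920

System type = 1 (one pole at s=0). Treating each term separately:
  • 4: tracked with zero error.
  • 8t: e_ss = 8/K_v with K_v=1/240 → 1920.
Total e_ss = 1920.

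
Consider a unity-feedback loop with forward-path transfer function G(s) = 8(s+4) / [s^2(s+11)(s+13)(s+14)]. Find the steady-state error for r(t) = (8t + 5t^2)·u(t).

G(s) has two factors of s in the denominator, so the system is type 2. Treating each term separately:
  • 8t: tracked with zero error.
  • 5t^2: e_ss = 10/K_a with K_a=16/1001 → 625.625.
Total e_ss = 625.625.

625.625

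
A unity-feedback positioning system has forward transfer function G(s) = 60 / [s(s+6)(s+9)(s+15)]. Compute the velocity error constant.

The open loop has one pole at the origin → type 1 system.
K_v = lim_{s→0} s·G(s) = 60 / (6·9·15) = 2/27.

2/27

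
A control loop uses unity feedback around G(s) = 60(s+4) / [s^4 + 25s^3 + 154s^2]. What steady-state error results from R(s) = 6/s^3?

Lowest-order denominator term is 154s^2, so the open loop has 2 poles at the origin → type 2 system.
K_a = lim_{s→0} s^2·G(s) = 60·4 / 154 = 120/77.
r(t) = 3t^2 gives R(s) = 6/s^3.
e_ss = 6/K_a = 6/(120/77) = 3.85.

3.85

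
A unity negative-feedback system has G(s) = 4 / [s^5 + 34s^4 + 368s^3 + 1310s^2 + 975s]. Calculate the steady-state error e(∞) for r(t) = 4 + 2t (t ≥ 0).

Factoring s from the denominator leaves a polynomial with constant term 975, so the system is type 1. Taking each input component in turn:
  • 4: tracked with zero error.
  • 2t: e_ss = 2/K_v with K_v=4/975 → 487.5.
Total e_ss = 487.5.

487.5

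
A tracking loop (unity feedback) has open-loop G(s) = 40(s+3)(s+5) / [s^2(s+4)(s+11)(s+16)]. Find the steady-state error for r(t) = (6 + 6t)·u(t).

The open loop has two poles at the origin → type 2 system. By superposition:
  • 6: tracked with zero error.
  • 6t: tracked with zero error.
Total e_ss = 0.

0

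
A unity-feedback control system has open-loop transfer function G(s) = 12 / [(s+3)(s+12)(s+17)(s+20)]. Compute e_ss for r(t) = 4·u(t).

The open loop has no poles at the origin → type 0 system.
K_p = lim_{s→0} G(s) = 12 / (3·12·17·20) = 1/1020.
e_ss = 4/(1 + K_p) = 4/(1021/1020) = 4080/1021.

4080/1021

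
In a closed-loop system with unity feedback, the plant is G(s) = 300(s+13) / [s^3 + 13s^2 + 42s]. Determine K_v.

The denominator has no term below 42s — 1 pole at s=0, type 1.
K_v = lim_{s→0} s·G(s) = 300·13 / 42 = 650/7.

650/7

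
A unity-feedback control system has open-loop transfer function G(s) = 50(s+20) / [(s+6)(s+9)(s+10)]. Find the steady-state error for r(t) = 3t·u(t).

The open loop has no poles at the origin → type 0 system.
For a type-0 system K_v = 0, so e_ss to a ramp input is unbounded.

infinity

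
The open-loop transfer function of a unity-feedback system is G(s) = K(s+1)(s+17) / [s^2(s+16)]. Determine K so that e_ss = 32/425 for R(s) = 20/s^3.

G(s) has two factors of s in the denominator, so the system is type 2.
K_a = lim_{s→0} s^2·G(s) = K·1·17 / (16) = 1.0625·K.
e_ss = 20/K_a = 32/425 ⇒ K_a = 265.625 ⇒ K = 265.625/1.0625 = 250.

250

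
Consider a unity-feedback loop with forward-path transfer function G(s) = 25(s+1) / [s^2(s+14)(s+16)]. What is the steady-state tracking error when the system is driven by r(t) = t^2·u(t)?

17.92

System type = 2 (two poles at s=0).
K_a = lim_{s→0} s^2·G(s) = 25·1 / (14·16) = 25/224.
r(t) = t^2 gives R(s) = 2/s^3.
e_ss = 2/K_a = 2/(25/224) = 17.92.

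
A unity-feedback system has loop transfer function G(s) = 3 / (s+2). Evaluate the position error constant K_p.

No free integrators in G(s): this is a type 0 system.
K_p = lim_{s→0} G(s) = 3 / (2) = 1.5.

1.5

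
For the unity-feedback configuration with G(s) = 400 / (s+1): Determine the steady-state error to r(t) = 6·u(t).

System type = 0 (no poles at s=0).
K_p = lim_{s→0} G(s) = 400 / (1) = 400.
e_ss = 6/(1 + K_p) = 6/401.

6/401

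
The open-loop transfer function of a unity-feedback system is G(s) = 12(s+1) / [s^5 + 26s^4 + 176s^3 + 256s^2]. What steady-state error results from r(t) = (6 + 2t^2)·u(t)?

The denominator has no term below 256s^2 — 2 poles at s=0, type 2. Treating each term separately:
  • 6: tracked with zero error.
  • 2t^2: e_ss = 4/K_a with K_a=3/64 → 256/3.
Total e_ss = 256/3.

256/3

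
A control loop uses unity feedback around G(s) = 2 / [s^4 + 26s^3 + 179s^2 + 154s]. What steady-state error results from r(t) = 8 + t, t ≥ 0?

77

Lowest-order denominator term is 154s, so the open loop has 1 pole at the origin → type 1 system. By superposition:
  • 8: tracked with zero error.
  • t: e_ss = 1/K_v with K_v=1/77 → 77.
Total e_ss = 77.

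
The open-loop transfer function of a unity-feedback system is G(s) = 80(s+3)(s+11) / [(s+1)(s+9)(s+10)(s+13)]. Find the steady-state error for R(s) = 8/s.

The open loop has no poles at the origin → type 0 system.
K_p = lim_{s→0} G(s) = 80·3·11 / (1·9·10·13) = 88/39.
e_ss = 8/(1 + K_p) = 8/(127/39) = 312/127.

312/127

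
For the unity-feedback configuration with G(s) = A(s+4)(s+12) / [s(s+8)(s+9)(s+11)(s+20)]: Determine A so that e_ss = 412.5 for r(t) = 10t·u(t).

One free integrator in G(s): this is a type 1 system.
K_v = lim_{s→0} s·G(s) = A·4·12 / (8·9·11·20) = (1/330)·A.
e_ss = 10/K_v = 412.5 ⇒ K_v = 4/165 ⇒ A = (4/165)/(1/330) = 8.

8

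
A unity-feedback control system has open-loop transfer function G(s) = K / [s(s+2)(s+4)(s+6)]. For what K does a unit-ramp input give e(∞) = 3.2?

15

System type = 1 (one pole at s=0).
K_v = lim_{s→0} s·G(s) = K / (2·4·6) = (1/48)·K.
e_ss = 1/K_v = 3.2 ⇒ K_v = 0.3125 ⇒ K = 0.3125/(1/48) = 15.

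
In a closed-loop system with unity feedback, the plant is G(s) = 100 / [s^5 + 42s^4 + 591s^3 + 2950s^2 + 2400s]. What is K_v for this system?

1/24

Factoring s from the denominator leaves a polynomial with constant term 2400, so the system is type 1.
K_v = lim_{s→0} s·G(s) = 100 / 2400 = 1/24.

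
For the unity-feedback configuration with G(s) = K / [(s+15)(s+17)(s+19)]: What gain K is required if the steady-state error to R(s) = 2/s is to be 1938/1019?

System type = 0 (no poles at s=0).
K_p = lim_{s→0} G(s) = K / (15·17·19) = (1/4845)·K.
e_ss = 2/(1 + K_p) = 1938/1019 ⇒ 1 + (1/4845)·K = 1019/969 ⇒ K = 250.

250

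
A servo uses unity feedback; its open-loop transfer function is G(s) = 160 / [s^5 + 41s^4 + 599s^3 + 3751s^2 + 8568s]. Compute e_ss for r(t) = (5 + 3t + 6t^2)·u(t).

Factoring s from the denominator leaves a polynomial with constant term 8568, so the system is type 1. Treating each term separately:
  • 5: tracked with zero error.
  • 3t: e_ss = 3/K_v with K_v=20/1071 → 160.65.
  • 6t^2: a type-1 system cannot track it, e_ss → ∞.
The unbounded component dominates.

infinity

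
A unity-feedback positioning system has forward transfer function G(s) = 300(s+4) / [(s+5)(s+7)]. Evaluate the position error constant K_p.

G(s) has no factors of s in the denominator, so the system is type 0.
K_p = lim_{s→0} G(s) = 300·4 / (5·7) = 240/7.

240/7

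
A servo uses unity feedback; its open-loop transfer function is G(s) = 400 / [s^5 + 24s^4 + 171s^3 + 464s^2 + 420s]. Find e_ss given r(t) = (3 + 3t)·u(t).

3.15

The denominator has no term below 420s — 1 pole at s=0, type 1. Treating each term separately:
  • 3: tracked with zero error.
  • 3t: e_ss = 3/K_v with K_v=20/21 → 3.15.
Total e_ss = 3.15.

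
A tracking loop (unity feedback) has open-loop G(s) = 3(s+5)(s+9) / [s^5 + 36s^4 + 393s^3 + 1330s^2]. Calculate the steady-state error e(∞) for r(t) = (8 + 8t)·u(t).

Lowest-order denominator term is 1330s^2, so the open loop has 2 poles at the origin → type 2 system. By superposition:
  • 8: tracked with zero error.
  • 8t: tracked with zero error.
Total e_ss = 0.

0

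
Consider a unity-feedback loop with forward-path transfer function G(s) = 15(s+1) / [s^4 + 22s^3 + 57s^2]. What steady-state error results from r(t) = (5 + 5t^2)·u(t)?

Lowest-order denominator term is 57s^2, so the open loop has 2 poles at the origin → type 2 system. Taking each input component in turn:
  • 5: tracked with zero error.
  • 5t^2: e_ss = 10/K_a with K_a=5/19 → 38.
Total e_ss = 38.

38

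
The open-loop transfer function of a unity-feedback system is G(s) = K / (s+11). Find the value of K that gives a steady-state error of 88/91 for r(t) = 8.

80

No free integrators in G(s): this is a type 0 system.
K_p = lim_{s→0} G(s) = K / (11) = (1/11)·K.
e_ss = 8/(1 + K_p) = 88/91 ⇒ 1 + (1/11)·K = 91/11 ⇒ K = 80.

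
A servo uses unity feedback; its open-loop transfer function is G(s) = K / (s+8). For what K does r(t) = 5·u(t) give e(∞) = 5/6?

40

No free integrators in G(s): this is a type 0 system.
K_p = lim_{s→0} G(s) = K / (8) = 0.125·K.
e_ss = 5/(1 + K_p) = 5/6 ⇒ 1 + 0.125·K = 6 ⇒ K = 40.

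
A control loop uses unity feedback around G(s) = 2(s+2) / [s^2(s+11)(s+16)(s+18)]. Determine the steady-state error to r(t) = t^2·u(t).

System type = 2 (two poles at s=0).
K_a = lim_{s→0} s^2·G(s) = 2·2 / (11·16·18) = 1/792.
r(t) = t^2 gives R(s) = 2/s^3.
e_ss = 2/K_a = 2/(1/792) = 1584.

1584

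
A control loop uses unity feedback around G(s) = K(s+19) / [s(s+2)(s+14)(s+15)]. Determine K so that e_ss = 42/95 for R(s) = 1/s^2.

System type = 1 (one pole at s=0).
K_v = lim_{s→0} s·G(s) = K·19 / (2·14·15) = (19/420)·K.
e_ss = 1/K_v = 42/95 ⇒ K_v = 95/42 ⇒ K = (95/42)/(19/420) = 50.

50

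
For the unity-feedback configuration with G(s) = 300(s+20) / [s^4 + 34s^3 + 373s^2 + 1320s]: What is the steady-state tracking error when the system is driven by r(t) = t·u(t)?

Factoring s from the denominator leaves a polynomial with constant term 1320, so the system is type 1.
K_v = lim_{s→0} s·G(s) = 300·20 / 1320 = 50/11.
e_ss = 1/K_v = 1/(50/11) = 0.22.

0.22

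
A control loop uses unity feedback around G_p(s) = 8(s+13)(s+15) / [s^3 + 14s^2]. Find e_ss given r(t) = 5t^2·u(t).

7/78

Lowest-order denominator term is 14s^2, so the open loop has 2 poles at the origin → type 2 system.
K_a = lim_{s→0} s^2·G_p(s) = 8·13·15 / 14 = 780/7.
r(t) = 5t^2 gives R(s) = 10/s^3.
e_ss = 10/K_a = 10/(780/7) = 7/78.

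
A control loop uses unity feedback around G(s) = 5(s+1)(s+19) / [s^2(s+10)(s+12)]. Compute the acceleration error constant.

System type = 2 (two poles at s=0).
K_a = lim_{s→0} s^2·G(s) = 5·1·19 / (10·12) = 19/24.

19/24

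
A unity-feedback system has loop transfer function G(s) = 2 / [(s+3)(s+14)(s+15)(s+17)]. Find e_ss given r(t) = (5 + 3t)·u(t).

infinity

G(s) has no factors of s in the denominator, so the system is type 0. Treating each term separately:
  • 5: e_ss = 5/(1+K_p) with K_p=1/5355 → 26775/5356.
  • 3t: a type-0 system cannot track it, e_ss → ∞.
The unbounded component dominates.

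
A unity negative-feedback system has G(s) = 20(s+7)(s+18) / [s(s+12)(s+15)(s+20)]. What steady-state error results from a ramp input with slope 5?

The open loop has one pole at the origin → type 1 system.
K_v = lim_{s→0} s·G(s) = 20·7·18 / (12·15·20) = 0.7.
e_ss = 5/K_v = 5/0.7 = 50/7.

50/7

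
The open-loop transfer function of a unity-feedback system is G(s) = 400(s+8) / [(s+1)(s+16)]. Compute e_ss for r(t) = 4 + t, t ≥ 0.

infinity

No free integrators in G(s): this is a type 0 system. By superposition:
  • 4: e_ss = 4/(1+K_p) with K_p=200 → 4/201.
  • t: a type-0 system cannot track it, e_ss → ∞.
The unbounded component dominates.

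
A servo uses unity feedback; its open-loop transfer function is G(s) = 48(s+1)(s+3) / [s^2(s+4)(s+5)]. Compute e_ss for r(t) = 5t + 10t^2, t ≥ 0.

G(s) has two factors of s in the denominator, so the system is type 2. Treating each term separately:
  • 5t: tracked with zero error.
  • 10t^2: e_ss = 20/K_a with K_a=7.2 → 25/9.
Total e_ss = 25/9.

25/9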